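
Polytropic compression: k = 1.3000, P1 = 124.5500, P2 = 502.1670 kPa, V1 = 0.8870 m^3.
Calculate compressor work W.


(k-1)/k = 0.2308
(P2/P1)^exp = 1.3795
W = 4.3333 * 124.5500 * 0.8870 * (1.3795 - 1) = 181.6929 kJ

181.6929 kJ


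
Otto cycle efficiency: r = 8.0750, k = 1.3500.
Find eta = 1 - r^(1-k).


r^(k-1) = 2.0773
eta = 1 - 1/2.0773 = 0.5186 = 51.8607%

51.8607%


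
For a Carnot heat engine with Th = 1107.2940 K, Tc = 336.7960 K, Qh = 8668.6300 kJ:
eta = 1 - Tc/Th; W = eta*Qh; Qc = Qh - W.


eta = 1 - 336.7960/1107.2940 = 0.6958
W = 0.6958 * 8668.6300 = 6031.9681 kJ
Qc = 8668.6300 - 6031.9681 = 2636.6619 kJ

eta = 69.5839%, W = 6031.9681 kJ, Qc = 2636.6619 kJ


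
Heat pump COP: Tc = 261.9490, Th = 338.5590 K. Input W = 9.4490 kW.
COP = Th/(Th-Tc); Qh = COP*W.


COP = 338.5590 / 76.6100 = 4.4193
Qh = 4.4193 * 9.4490 = 41.7575 kW

COP = 4.4193, Qh = 41.7575 kW


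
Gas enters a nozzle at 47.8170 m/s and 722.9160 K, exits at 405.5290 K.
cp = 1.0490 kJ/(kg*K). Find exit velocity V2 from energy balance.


dT = 317.3870 K
2*cp*1000*dT = 665877.9260
V1^2 = 2286.4655
V2 = sqrt(668164.3915) = 817.4132 m/s

817.4132 m/s


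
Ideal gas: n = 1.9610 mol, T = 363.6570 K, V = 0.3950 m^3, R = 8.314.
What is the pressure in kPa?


P = nRT/V = 1.9610 * 8.314 * 363.6570 / 0.3950
= 5928.9743 / 0.3950 = 15010.0614 Pa = 15.0101 kPa

15.0101 kPa


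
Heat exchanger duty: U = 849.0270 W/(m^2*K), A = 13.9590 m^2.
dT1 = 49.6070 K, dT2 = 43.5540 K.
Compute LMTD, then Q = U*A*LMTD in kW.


LMTD = 46.5149 K
Q = 849.0270 * 13.9590 * 46.5149 = 551274.2414 W = 551.2742 kW

551.2742 kW


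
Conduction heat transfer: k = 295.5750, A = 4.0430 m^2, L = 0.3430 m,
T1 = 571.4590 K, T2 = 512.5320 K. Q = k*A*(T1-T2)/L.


dT = 58.9270 K
Q = 295.5750 * 4.0430 * 58.9270 / 0.3430 = 205301.2772 W

205301.2772 W


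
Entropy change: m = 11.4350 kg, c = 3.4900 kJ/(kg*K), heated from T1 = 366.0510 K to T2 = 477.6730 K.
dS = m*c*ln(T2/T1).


T2/T1 = 1.3049
ln(T2/T1) = 0.2662
dS = 11.4350 * 3.4900 * 0.2662 = 10.6217 kJ/K

10.6217 kJ/K


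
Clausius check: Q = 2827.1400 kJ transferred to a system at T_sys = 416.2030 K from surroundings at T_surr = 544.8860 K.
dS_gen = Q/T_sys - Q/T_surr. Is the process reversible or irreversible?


dS_sys = 2827.1400/416.2030 = 6.7927 kJ/K
dS_surr = -2827.1400/544.8860 = -5.1885 kJ/K
dS_gen = 6.7927 - 5.1885 = 1.6042 kJ/K (irreversible)

dS_gen = 1.6042 kJ/K, irreversible


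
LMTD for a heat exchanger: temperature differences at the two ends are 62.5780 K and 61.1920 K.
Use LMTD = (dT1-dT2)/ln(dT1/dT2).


dT1/dT2 = 1.0227
ln(dT1/dT2) = 0.0224
LMTD = 1.3860 / 0.0224 = 61.8824 K

61.8824 K


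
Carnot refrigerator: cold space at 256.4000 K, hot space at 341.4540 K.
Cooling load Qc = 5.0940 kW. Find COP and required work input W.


COP = 256.4000 / 85.0540 = 3.0146
W = 5.0940 / 3.0146 = 1.6898 kW

COP = 3.0146, W = 1.6898 kW


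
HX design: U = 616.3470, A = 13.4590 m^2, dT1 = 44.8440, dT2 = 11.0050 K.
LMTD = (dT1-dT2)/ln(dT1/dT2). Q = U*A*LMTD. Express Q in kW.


LMTD = 24.0874 K
Q = 616.3470 * 13.4590 * 24.0874 = 199815.2861 W = 199.8153 kW

199.8153 kW


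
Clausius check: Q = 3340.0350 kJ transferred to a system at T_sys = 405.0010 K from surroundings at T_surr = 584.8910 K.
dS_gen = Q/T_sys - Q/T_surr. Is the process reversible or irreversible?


dS_sys = 3340.0350/405.0010 = 8.2470 kJ/K
dS_surr = -3340.0350/584.8910 = -5.7105 kJ/K
dS_gen = 8.2470 - 5.7105 = 2.5365 kJ/K (irreversible)

dS_gen = 2.5365 kJ/K, irreversible


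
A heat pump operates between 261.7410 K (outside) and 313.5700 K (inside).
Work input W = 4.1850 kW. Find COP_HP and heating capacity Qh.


COP = 313.5700 / 51.8290 = 6.0501
Qh = 6.0501 * 4.1850 = 25.3196 kW

COP = 6.0501, Qh = 25.3196 kW


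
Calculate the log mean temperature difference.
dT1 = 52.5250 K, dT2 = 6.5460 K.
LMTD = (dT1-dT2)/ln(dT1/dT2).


dT1/dT2 = 8.0240
ln(dT1/dT2) = 2.0824
LMTD = 45.9790 / 2.0824 = 22.0794 K

22.0794 K


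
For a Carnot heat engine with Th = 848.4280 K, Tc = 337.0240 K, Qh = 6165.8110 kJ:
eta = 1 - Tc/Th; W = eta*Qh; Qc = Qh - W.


eta = 1 - 337.0240/848.4280 = 0.6028
W = 0.6028 * 6165.8110 = 3716.5445 kJ
Qc = 6165.8110 - 3716.5445 = 2449.2665 kJ

eta = 60.2767%, W = 3716.5445 kJ, Qc = 2449.2665 kJ


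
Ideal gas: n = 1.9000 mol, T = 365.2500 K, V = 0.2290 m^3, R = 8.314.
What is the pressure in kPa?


P = nRT/V = 1.9000 * 8.314 * 365.2500 / 0.2290
= 5769.7081 / 0.2290 = 25195.2321 Pa = 25.1952 kPa

25.1952 kPa


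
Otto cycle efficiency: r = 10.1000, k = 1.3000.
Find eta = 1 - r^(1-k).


r^(k-1) = 2.0012
eta = 1 - 1/2.0012 = 0.5003 = 50.0307%

50.0307%


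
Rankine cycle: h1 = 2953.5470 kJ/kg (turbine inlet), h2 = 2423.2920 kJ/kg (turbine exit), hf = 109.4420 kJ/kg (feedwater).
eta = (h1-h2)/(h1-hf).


W = 530.2550 kJ/kg
Q_in = 2844.1050 kJ/kg
eta = 0.1864 = 18.6440%

eta = 18.6440%


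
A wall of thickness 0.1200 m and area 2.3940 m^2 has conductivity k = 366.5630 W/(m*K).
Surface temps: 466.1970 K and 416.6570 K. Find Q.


dT = 49.5400 K
Q = 366.5630 * 2.3940 * 49.5400 / 0.1200 = 362282.6438 W

362282.6438 W


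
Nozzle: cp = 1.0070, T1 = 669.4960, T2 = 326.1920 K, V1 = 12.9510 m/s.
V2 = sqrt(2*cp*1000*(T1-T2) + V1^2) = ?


dT = 343.3040 K
2*cp*1000*dT = 691414.2560
V1^2 = 167.7284
V2 = sqrt(691581.9844) = 831.6141 m/s

831.6141 m/s


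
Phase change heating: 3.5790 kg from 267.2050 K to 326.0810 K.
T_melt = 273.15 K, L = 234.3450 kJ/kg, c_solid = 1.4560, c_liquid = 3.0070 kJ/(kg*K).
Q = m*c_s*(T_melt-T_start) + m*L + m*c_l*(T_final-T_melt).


Q1 (sensible, solid) = 3.5790 * 1.4560 * 5.9450 = 30.9795 kJ
Q2 (latent) = 3.5790 * 234.3450 = 838.7208 kJ
Q3 (sensible, liquid) = 3.5790 * 3.0070 * 52.9310 = 569.6462 kJ
Q_total = 1439.3465 kJ

1439.3465 kJ


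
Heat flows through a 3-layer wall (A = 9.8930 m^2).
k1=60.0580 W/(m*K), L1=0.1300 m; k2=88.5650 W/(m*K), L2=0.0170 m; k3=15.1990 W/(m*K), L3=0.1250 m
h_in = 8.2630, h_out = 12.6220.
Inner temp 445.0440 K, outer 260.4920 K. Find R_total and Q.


R_conv_in = 1/(8.2630*9.8930) = 0.0122
R_1 = 0.1300/(60.0580*9.8930) = 0.0002
R_2 = 0.0170/(88.5650*9.8930) = 1.9403e-05
R_3 = 0.1250/(15.1990*9.8930) = 0.0008
R_conv_out = 1/(12.6220*9.8930) = 0.0080
R_total = 0.0213 K/W
Q = 184.5520 / 0.0213 = 8659.9740 W

R_total = 0.0213 K/W, Q = 8659.9740 W


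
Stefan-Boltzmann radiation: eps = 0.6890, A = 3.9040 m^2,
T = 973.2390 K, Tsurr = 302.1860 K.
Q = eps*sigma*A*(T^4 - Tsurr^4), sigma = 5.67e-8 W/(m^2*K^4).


T^4 = 8.9718e+11
Tsurr^4 = 8.3387e+09
Q = 0.6890 * 5.67e-8 * 3.9040 * 8.8884e+11 = 135560.9931 W

135560.9931 W


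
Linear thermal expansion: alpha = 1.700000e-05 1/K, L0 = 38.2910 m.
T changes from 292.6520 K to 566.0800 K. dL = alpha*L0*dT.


dT = 273.4280 K
dL = 1.700000e-05 * 38.2910 * 273.4280 = 0.177987 m
L_final = 38.468987 m

dL = 0.177987 m


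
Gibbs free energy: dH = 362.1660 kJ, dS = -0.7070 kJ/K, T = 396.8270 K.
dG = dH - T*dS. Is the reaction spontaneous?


T*dS = 396.8270 * -0.7070 = -280.5567 kJ
dG = 362.1660 + 280.5567 = 642.7227 kJ (non-spontaneous)

dG = 642.7227 kJ, non-spontaneous


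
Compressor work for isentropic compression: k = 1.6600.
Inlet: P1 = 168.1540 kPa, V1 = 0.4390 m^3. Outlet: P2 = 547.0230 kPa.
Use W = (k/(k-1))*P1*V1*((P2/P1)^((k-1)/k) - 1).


(k-1)/k = 0.3976
(P2/P1)^exp = 1.5984
W = 2.5152 * 168.1540 * 0.4390 * (1.5984 - 1) = 111.1030 kJ

111.1030 kJ


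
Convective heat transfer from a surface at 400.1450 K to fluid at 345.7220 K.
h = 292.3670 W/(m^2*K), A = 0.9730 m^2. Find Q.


dT = 54.4230 K
Q = 292.3670 * 0.9730 * 54.4230 = 15481.8790 W

15481.8790 W


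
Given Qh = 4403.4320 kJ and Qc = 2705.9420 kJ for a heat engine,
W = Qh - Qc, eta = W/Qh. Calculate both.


W = 4403.4320 - 2705.9420 = 1697.4900 kJ
eta = 1697.4900 / 4403.4320 = 0.3855 = 38.5492%

W = 1697.4900 kJ, eta = 38.5492%


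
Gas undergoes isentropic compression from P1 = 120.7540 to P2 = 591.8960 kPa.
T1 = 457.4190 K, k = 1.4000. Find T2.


(k-1)/k = 0.2857
(P2/P1)^exp = 1.5749
T2 = 457.4190 * 1.5749 = 720.3695 K

720.3695 K


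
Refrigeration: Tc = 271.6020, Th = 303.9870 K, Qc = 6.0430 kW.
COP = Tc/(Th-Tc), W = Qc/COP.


COP = 271.6020 / 32.3850 = 8.3867
W = 6.0430 / 8.3867 = 0.7205 kW

COP = 8.3867, W = 0.7205 kW


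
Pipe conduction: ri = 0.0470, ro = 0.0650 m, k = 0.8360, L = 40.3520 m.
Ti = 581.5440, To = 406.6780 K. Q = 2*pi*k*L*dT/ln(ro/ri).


dT = 174.8660 K
ln(ro/ri) = 0.3242
Q = 2*pi*0.8360*40.3520*174.8660 / 0.3242 = 114311.6360 W

114311.6360 W


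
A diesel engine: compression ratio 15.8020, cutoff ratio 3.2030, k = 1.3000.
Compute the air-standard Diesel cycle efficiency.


r^(k-1) = 2.2888
rc^k = 4.5418
eta = 0.4597 = 45.9684%

45.9684%


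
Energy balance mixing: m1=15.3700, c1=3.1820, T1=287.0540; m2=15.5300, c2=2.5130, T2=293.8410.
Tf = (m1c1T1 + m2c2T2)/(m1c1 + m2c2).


num = 25506.7480
den = 87.9342
Tf = 290.0662 K

290.0662 K


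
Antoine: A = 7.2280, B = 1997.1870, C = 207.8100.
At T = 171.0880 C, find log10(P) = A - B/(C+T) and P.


C+T = 378.8980
B/(C+T) = 5.2710
log10(P) = 7.2280 - 5.2710 = 1.9570
P = 10^1.9570 = 90.5647 mmHg

90.5647 mmHg


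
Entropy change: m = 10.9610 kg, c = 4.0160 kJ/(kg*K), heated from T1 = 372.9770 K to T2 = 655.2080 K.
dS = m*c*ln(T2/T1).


T2/T1 = 1.7567
ln(T2/T1) = 0.5634
dS = 10.9610 * 4.0160 * 0.5634 = 24.8021 kJ/K

24.8021 kJ/K


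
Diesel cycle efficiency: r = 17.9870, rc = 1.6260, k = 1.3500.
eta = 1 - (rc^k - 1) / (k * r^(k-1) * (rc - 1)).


r^(k-1) = 2.7494
rc^k = 1.9276
eta = 0.6008 = 60.0784%

60.0784%


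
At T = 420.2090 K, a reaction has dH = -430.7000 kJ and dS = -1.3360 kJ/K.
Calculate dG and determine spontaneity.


T*dS = 420.2090 * -1.3360 = -561.3992 kJ
dG = -430.7000 + 561.3992 = 130.6992 kJ (non-spontaneous)

dG = 130.6992 kJ, non-spontaneous


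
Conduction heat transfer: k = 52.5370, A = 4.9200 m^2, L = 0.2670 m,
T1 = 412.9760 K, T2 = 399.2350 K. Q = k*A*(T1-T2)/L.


dT = 13.7410 K
Q = 52.5370 * 4.9200 * 13.7410 / 0.2670 = 13302.6281 W

13302.6281 W


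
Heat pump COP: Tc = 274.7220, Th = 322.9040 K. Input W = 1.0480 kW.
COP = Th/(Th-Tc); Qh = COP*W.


COP = 322.9040 / 48.1820 = 6.7018
Qh = 6.7018 * 1.0480 = 7.0234 kW

COP = 6.7018, Qh = 7.0234 kW


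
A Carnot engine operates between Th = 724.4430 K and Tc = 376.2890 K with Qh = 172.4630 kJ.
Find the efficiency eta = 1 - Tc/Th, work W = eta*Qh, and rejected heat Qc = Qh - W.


eta = 1 - 376.2890/724.4430 = 0.4806
W = 0.4806 * 172.4630 = 82.8826 kJ
Qc = 172.4630 - 82.8826 = 89.5804 kJ

eta = 48.0582%, W = 82.8826 kJ, Qc = 89.5804 kJ


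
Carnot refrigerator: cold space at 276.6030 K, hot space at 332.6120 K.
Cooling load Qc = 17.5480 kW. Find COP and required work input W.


COP = 276.6030 / 56.0090 = 4.9385
W = 17.5480 / 4.9385 = 3.5533 kW

COP = 4.9385, W = 3.5533 kW


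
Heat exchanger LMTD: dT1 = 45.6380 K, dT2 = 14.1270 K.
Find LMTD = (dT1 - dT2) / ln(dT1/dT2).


dT1/dT2 = 3.2306
ln(dT1/dT2) = 1.1727
LMTD = 31.5110 / 1.1727 = 26.8716 K

26.8716 K


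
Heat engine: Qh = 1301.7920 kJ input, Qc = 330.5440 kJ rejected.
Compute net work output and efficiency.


W = 1301.7920 - 330.5440 = 971.2480 kJ
eta = 971.2480 / 1301.7920 = 0.7461 = 74.6085%

W = 971.2480 kJ, eta = 74.6085%


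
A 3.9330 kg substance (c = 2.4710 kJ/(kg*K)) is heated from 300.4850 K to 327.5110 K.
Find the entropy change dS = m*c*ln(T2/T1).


T2/T1 = 1.0899
ln(T2/T1) = 0.0861
dS = 3.9330 * 2.4710 * 0.0861 = 0.8370 kJ/K

0.8370 kJ/K


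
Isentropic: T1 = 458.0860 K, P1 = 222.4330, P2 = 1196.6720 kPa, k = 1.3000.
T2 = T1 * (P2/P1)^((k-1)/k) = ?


(k-1)/k = 0.2308
(P2/P1)^exp = 1.4745
T2 = 458.0860 * 1.4745 = 675.4413 K

675.4413 K


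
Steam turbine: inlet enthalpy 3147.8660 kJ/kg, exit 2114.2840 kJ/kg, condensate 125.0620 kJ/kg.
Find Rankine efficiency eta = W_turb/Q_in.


W = 1033.5820 kJ/kg
Q_in = 3022.8040 kJ/kg
eta = 0.3419 = 34.1928%

eta = 34.1928%


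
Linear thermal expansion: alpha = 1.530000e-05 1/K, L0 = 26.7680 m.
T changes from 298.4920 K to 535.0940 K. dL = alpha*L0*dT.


dT = 236.6020 K
dL = 1.530000e-05 * 26.7680 * 236.6020 = 0.096900 m
L_final = 26.864900 m

dL = 0.096900 m


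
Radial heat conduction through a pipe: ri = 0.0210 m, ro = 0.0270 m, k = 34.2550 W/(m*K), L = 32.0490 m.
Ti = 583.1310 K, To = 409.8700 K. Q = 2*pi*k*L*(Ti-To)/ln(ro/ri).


dT = 173.2610 K
ln(ro/ri) = 0.2513
Q = 2*pi*34.2550*32.0490*173.2610 / 0.2513 = 4755560.5675 W

4755560.5675 W


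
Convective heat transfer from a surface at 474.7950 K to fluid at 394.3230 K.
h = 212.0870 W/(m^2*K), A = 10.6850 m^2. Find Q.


dT = 80.4720 K
Q = 212.0870 * 10.6850 * 80.4720 = 182361.5902 W

182361.5902 W


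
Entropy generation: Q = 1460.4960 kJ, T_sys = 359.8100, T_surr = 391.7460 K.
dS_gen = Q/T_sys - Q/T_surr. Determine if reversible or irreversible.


dS_sys = 1460.4960/359.8100 = 4.0591 kJ/K
dS_surr = -1460.4960/391.7460 = -3.7282 kJ/K
dS_gen = 4.0591 - 3.7282 = 0.3309 kJ/K (irreversible)

dS_gen = 0.3309 kJ/K, irreversible


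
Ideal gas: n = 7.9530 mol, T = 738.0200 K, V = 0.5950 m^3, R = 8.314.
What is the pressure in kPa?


P = nRT/V = 7.9530 * 8.314 * 738.0200 / 0.5950
= 48798.7990 / 0.5950 = 82014.7883 Pa = 82.0148 kPa

82.0148 kPa


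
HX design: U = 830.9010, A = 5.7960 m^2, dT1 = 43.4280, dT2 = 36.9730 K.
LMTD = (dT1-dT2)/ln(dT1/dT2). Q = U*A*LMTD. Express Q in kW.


LMTD = 40.1140 K
Q = 830.9010 * 5.7960 * 40.1140 = 193184.9932 W = 193.1850 kW

193.1850 kW


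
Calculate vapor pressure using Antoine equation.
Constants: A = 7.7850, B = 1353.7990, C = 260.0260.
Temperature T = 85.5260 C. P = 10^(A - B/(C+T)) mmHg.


C+T = 345.5520
B/(C+T) = 3.9178
log10(P) = 7.7850 - 3.9178 = 3.8672
P = 10^3.8672 = 7365.6891 mmHg

7365.6891 mmHg


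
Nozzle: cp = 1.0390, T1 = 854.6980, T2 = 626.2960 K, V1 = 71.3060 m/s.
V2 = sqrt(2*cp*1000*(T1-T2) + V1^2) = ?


dT = 228.4020 K
2*cp*1000*dT = 474619.3560
V1^2 = 5084.5456
V2 = sqrt(479703.9016) = 692.6066 m/s

692.6066 m/s


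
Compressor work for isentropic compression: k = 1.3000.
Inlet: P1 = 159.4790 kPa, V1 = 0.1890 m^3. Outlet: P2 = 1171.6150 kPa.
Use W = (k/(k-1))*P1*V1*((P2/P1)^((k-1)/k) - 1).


(k-1)/k = 0.2308
(P2/P1)^exp = 1.5844
W = 4.3333 * 159.4790 * 0.1890 * (1.5844 - 1) = 76.3305 kJ

76.3305 kJ


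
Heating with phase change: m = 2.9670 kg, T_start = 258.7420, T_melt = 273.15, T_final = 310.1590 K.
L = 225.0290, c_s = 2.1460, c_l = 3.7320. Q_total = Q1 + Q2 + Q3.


Q1 (sensible, solid) = 2.9670 * 2.1460 * 14.4080 = 91.7384 kJ
Q2 (latent) = 2.9670 * 225.0290 = 667.6610 kJ
Q3 (sensible, liquid) = 2.9670 * 3.7320 * 37.0090 = 409.7949 kJ
Q_total = 1169.1943 kJ

1169.1943 kJ


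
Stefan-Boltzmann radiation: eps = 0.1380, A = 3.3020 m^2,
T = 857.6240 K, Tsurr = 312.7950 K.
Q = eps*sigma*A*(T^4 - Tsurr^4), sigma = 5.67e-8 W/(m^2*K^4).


T^4 = 5.4099e+11
Tsurr^4 = 9.5728e+09
Q = 0.1380 * 5.67e-8 * 3.3020 * 5.3142e+11 = 13730.0859 W

13730.0859 W


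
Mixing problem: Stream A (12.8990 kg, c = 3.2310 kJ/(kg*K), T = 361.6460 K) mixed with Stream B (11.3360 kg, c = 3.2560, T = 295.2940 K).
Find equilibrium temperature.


num = 25971.5069
den = 78.5867
Tf = 330.4823 K

330.4823 K


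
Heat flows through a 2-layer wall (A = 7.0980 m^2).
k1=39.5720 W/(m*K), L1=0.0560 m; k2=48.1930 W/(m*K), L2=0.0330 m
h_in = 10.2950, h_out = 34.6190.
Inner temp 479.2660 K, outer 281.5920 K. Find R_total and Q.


R_conv_in = 1/(10.2950*7.0980) = 0.0137
R_1 = 0.0560/(39.5720*7.0980) = 0.0002
R_2 = 0.0330/(48.1930*7.0980) = 9.6470e-05
R_conv_out = 1/(34.6190*7.0980) = 0.0041
R_total = 0.0181 K/W
Q = 197.6740 / 0.0181 = 10951.3492 W

R_total = 0.0181 K/W, Q = 10951.3492 W


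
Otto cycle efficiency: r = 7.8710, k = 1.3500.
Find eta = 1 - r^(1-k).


r^(k-1) = 2.0588
eta = 1 - 1/2.0588 = 0.5143 = 51.4276%

51.4276%


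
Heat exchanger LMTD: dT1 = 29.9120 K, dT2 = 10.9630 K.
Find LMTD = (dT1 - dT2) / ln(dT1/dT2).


dT1/dT2 = 2.7285
ln(dT1/dT2) = 1.0037
LMTD = 18.9490 / 1.0037 = 18.8785 K

18.8785 K


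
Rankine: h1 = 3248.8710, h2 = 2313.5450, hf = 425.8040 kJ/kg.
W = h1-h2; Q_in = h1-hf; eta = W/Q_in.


W = 935.3260 kJ/kg
Q_in = 2823.0670 kJ/kg
eta = 0.3313 = 33.1316%

eta = 33.1316%


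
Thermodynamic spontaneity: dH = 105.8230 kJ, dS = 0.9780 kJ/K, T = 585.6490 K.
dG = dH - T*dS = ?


T*dS = 585.6490 * 0.9780 = 572.7647 kJ
dG = 105.8230 - 572.7647 = -466.9417 kJ (spontaneous)

dG = -466.9417 kJ, spontaneous


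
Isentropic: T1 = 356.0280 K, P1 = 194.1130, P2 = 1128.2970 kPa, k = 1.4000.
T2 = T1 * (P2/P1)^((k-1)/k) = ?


(k-1)/k = 0.2857
(P2/P1)^exp = 1.6535
T2 = 356.0280 * 1.6535 = 588.6745 K

588.6745 K


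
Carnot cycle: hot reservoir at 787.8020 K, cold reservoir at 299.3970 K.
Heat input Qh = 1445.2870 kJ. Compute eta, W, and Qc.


eta = 1 - 299.3970/787.8020 = 0.6200
W = 0.6200 * 1445.2870 = 896.0188 kJ
Qc = 1445.2870 - 896.0188 = 549.2682 kJ

eta = 61.9959%, W = 896.0188 kJ, Qc = 549.2682 kJ


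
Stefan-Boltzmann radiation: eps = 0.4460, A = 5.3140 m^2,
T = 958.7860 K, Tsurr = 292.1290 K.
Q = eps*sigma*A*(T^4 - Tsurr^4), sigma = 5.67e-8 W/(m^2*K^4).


T^4 = 8.4506e+11
Tsurr^4 = 7.2828e+09
Q = 0.4460 * 5.67e-8 * 5.3140 * 8.3778e+11 = 112581.5401 W

112581.5401 W


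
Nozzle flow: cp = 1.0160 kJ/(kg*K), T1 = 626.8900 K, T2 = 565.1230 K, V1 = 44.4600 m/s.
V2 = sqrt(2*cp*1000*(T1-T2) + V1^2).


dT = 61.7670 K
2*cp*1000*dT = 125510.5440
V1^2 = 1976.6916
V2 = sqrt(127487.2356) = 357.0535 m/s

357.0535 m/s


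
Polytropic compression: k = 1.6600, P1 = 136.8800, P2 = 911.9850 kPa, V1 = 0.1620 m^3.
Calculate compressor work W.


(k-1)/k = 0.3976
(P2/P1)^exp = 2.1256
W = 2.5152 * 136.8800 * 0.1620 * (2.1256 - 1) = 62.7754 kJ

62.7754 kJ


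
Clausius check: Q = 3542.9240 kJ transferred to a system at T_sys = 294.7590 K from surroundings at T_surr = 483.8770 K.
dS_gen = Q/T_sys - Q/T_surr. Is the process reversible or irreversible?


dS_sys = 3542.9240/294.7590 = 12.0197 kJ/K
dS_surr = -3542.9240/483.8770 = -7.3220 kJ/K
dS_gen = 12.0197 - 7.3220 = 4.6978 kJ/K (irreversible)

dS_gen = 4.6978 kJ/K, irreversible


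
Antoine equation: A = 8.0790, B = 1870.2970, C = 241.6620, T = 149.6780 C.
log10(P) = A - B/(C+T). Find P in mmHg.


C+T = 391.3400
B/(C+T) = 4.7792
log10(P) = 8.0790 - 4.7792 = 3.2998
P = 10^3.2998 = 1994.2865 mmHg

1994.2865 mmHg


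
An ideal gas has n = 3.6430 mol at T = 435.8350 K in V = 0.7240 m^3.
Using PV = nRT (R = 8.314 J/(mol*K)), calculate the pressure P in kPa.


P = nRT/V = 3.6430 * 8.314 * 435.8350 / 0.7240
= 13200.5278 / 0.7240 = 18232.7732 Pa = 18.2328 kPa

18.2328 kPa


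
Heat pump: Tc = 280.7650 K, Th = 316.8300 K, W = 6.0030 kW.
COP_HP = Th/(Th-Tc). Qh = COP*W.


COP = 316.8300 / 36.0650 = 8.7850
Qh = 8.7850 * 6.0030 = 52.7362 kW

COP = 8.7850, Qh = 52.7362 kW


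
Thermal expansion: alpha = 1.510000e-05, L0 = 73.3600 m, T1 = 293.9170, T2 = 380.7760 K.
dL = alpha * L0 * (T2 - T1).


dT = 86.8590 K
dL = 1.510000e-05 * 73.3600 * 86.8590 = 0.096217 m
L_final = 73.456217 m

dL = 0.096217 m


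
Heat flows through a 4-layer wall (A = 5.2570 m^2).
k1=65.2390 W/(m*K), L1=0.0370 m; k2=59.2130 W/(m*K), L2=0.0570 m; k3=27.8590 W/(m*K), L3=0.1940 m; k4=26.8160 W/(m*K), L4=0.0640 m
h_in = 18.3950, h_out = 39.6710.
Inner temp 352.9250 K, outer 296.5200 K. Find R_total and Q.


R_conv_in = 1/(18.3950*5.2570) = 0.0103
R_1 = 0.0370/(65.2390*5.2570) = 0.0001
R_2 = 0.0570/(59.2130*5.2570) = 0.0002
R_3 = 0.1940/(27.8590*5.2570) = 0.0013
R_4 = 0.0640/(26.8160*5.2570) = 0.0005
R_conv_out = 1/(39.6710*5.2570) = 0.0048
R_total = 0.0172 K/W
Q = 56.4050 / 0.0172 = 3278.2882 W

R_total = 0.0172 K/W, Q = 3278.2882 W


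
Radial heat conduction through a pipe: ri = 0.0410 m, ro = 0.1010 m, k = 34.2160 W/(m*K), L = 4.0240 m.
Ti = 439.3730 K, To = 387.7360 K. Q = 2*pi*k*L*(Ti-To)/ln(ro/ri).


dT = 51.6370 K
ln(ro/ri) = 0.9015
Q = 2*pi*34.2160*4.0240*51.6370 / 0.9015 = 49549.4695 W

49549.4695 W


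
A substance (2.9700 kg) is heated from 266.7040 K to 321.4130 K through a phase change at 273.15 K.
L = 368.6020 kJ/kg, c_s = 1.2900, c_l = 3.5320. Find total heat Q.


Q1 (sensible, solid) = 2.9700 * 1.2900 * 6.4460 = 24.6966 kJ
Q2 (latent) = 2.9700 * 368.6020 = 1094.7479 kJ
Q3 (sensible, liquid) = 2.9700 * 3.5320 * 48.2630 = 506.2808 kJ
Q_total = 1625.7253 kJ

1625.7253 kJ


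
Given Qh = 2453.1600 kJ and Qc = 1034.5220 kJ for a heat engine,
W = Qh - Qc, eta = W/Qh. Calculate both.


W = 2453.1600 - 1034.5220 = 1418.6380 kJ
eta = 1418.6380 / 2453.1600 = 0.5783 = 57.8290%

W = 1418.6380 kJ, eta = 57.8290%


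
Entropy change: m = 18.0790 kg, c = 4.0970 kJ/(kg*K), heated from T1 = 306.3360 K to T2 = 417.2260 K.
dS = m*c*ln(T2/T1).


T2/T1 = 1.3620
ln(T2/T1) = 0.3089
dS = 18.0790 * 4.0970 * 0.3089 = 22.8835 kJ/K

22.8835 kJ/K


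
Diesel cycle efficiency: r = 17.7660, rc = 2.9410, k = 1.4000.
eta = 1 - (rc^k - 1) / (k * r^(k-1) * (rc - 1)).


r^(k-1) = 3.1611
rc^k = 4.5279
eta = 0.5893 = 58.9303%

58.9303%


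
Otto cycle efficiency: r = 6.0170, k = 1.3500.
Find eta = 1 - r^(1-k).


r^(k-1) = 1.8741
eta = 1 - 1/1.8741 = 0.4664 = 46.6399%

46.6399%


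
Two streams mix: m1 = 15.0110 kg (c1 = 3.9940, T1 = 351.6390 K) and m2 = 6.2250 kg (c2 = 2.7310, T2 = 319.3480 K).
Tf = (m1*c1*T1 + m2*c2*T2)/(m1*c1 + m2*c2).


num = 26511.2091
den = 76.9544
Tf = 344.5054 K

344.5054 K


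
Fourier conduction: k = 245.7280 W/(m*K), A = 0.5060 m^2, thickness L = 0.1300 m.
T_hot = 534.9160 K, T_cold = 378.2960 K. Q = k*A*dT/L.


dT = 156.6200 K
Q = 245.7280 * 0.5060 * 156.6200 / 0.1300 = 149799.0400 W

149799.0400 W


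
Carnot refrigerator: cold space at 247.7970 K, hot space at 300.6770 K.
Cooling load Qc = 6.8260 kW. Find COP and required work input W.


COP = 247.7970 / 52.8800 = 4.6860
W = 6.8260 / 4.6860 = 1.4567 kW

COP = 4.6860, W = 1.4567 kW


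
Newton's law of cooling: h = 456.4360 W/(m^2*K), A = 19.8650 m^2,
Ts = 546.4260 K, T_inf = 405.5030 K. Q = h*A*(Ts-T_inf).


dT = 140.9230 K
Q = 456.4360 * 19.8650 * 140.9230 = 1277763.0940 W

1277763.0940 W


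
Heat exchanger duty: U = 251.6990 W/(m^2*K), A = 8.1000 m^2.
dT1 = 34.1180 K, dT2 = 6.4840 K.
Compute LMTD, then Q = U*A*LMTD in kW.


LMTD = 16.6421 K
Q = 251.6990 * 8.1000 * 16.6421 = 33929.2806 W = 33.9293 kW

33.9293 kW


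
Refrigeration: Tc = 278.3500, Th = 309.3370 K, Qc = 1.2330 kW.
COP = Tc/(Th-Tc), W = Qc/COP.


COP = 278.3500 / 30.9870 = 8.9828
W = 1.2330 / 8.9828 = 0.1373 kW

COP = 8.9828, W = 0.1373 kW


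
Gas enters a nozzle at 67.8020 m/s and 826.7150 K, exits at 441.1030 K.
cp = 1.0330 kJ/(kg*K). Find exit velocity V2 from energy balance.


dT = 385.6120 K
2*cp*1000*dT = 796674.3920
V1^2 = 4597.1112
V2 = sqrt(801271.5032) = 895.1377 m/s

895.1377 m/s


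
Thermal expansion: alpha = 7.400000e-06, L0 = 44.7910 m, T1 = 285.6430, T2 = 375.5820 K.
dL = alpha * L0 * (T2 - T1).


dT = 89.9390 K
dL = 7.400000e-06 * 44.7910 * 89.9390 = 0.029811 m
L_final = 44.820811 m

dL = 0.029811 m


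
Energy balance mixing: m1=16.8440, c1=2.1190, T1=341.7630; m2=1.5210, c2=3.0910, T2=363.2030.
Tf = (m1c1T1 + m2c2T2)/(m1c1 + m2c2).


num = 13905.9206
den = 40.3938
Tf = 344.2584 K

344.2584 K


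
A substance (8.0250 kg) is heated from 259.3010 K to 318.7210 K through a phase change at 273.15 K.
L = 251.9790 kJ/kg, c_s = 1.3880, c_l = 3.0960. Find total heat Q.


Q1 (sensible, solid) = 8.0250 * 1.3880 * 13.8490 = 154.2599 kJ
Q2 (latent) = 8.0250 * 251.9790 = 2022.1315 kJ
Q3 (sensible, liquid) = 8.0250 * 3.0960 * 45.5710 = 1132.2297 kJ
Q_total = 3308.6211 kJ

3308.6211 kJ


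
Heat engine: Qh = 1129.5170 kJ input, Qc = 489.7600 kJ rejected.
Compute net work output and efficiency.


W = 1129.5170 - 489.7600 = 639.7570 kJ
eta = 639.7570 / 1129.5170 = 0.5664 = 56.6399%

W = 639.7570 kJ, eta = 56.6399%


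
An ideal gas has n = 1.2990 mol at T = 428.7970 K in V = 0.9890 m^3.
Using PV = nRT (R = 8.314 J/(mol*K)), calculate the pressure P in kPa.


P = nRT/V = 1.2990 * 8.314 * 428.7970 / 0.9890
= 4630.9587 / 0.9890 = 4682.4658 Pa = 4.6825 kPa

4.6825 kPa


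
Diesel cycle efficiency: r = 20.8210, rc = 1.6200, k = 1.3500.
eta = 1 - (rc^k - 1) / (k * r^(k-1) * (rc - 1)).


r^(k-1) = 2.8938
rc^k = 1.9180
eta = 0.6210 = 62.1004%

62.1004%


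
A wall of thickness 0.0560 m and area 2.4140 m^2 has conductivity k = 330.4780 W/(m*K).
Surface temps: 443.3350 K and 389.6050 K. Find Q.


dT = 53.7300 K
Q = 330.4780 * 2.4140 * 53.7300 / 0.0560 = 765435.5574 W

765435.5574 W


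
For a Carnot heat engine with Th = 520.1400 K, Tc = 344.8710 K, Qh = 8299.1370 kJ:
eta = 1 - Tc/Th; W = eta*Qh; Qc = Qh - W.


eta = 1 - 344.8710/520.1400 = 0.3370
W = 0.3370 * 8299.1370 = 2796.5191 kJ
Qc = 8299.1370 - 2796.5191 = 5502.6179 kJ

eta = 33.6965%, W = 2796.5191 kJ, Qc = 5502.6179 kJ


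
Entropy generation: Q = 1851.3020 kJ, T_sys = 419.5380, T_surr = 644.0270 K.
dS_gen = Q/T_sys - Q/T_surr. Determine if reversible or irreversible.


dS_sys = 1851.3020/419.5380 = 4.4127 kJ/K
dS_surr = -1851.3020/644.0270 = -2.8746 kJ/K
dS_gen = 4.4127 - 2.8746 = 1.5381 kJ/K (irreversible)

dS_gen = 1.5381 kJ/K, irreversible


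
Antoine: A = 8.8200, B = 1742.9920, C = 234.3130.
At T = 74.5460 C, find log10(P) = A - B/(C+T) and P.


C+T = 308.8590
B/(C+T) = 5.6433
log10(P) = 8.8200 - 5.6433 = 3.1767
P = 10^3.1767 = 1502.0143 mmHg

1502.0143 mmHg


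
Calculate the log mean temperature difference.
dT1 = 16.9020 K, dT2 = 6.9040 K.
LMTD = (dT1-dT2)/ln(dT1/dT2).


dT1/dT2 = 2.4481
ln(dT1/dT2) = 0.8953
LMTD = 9.9980 / 0.8953 = 11.1668 K

11.1668 K


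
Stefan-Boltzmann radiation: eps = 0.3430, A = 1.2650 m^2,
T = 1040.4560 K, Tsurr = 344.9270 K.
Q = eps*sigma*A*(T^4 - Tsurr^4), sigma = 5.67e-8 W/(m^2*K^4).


T^4 = 1.1719e+12
Tsurr^4 = 1.4155e+10
Q = 0.3430 * 5.67e-8 * 1.2650 * 1.1578e+12 = 28482.9526 W

28482.9526 W


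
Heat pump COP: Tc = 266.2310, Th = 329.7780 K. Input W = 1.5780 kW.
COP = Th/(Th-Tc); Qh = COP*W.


COP = 329.7780 / 63.5470 = 5.1895
Qh = 5.1895 * 1.5780 = 8.1891 kW

COP = 5.1895, Qh = 8.1891 kW


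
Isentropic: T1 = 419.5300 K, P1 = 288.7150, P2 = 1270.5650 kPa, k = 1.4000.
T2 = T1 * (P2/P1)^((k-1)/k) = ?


(k-1)/k = 0.2857
(P2/P1)^exp = 1.5271
T2 = 419.5300 * 1.5271 = 640.6606 K

640.6606 K


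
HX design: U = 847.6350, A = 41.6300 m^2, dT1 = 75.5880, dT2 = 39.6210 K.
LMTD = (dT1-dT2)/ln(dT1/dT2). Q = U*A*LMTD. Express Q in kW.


LMTD = 55.6818 K
Q = 847.6350 * 41.6300 * 55.6818 = 1964845.9125 W = 1964.8459 kW

1964.8459 kW


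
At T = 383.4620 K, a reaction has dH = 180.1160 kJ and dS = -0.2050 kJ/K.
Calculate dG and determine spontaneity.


T*dS = 383.4620 * -0.2050 = -78.6097 kJ
dG = 180.1160 + 78.6097 = 258.7257 kJ (non-spontaneous)

dG = 258.7257 kJ, non-spontaneous


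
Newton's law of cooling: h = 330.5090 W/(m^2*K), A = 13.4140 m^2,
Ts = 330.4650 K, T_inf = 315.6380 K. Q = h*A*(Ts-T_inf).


dT = 14.8270 K
Q = 330.5090 * 13.4140 * 14.8270 = 65734.7294 W

65734.7294 W


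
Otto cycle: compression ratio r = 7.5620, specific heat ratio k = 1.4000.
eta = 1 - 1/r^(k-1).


r^(k-1) = 2.2462
eta = 1 - 1/2.2462 = 0.5548 = 55.4810%

55.4810%


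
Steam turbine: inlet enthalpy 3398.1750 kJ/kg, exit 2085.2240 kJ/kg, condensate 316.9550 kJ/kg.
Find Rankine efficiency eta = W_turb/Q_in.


W = 1312.9510 kJ/kg
Q_in = 3081.2200 kJ/kg
eta = 0.4261 = 42.6114%

eta = 42.6114%


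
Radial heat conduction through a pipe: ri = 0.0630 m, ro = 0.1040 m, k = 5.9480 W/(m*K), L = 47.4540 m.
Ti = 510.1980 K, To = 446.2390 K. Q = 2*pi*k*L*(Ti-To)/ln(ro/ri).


dT = 63.9590 K
ln(ro/ri) = 0.5013
Q = 2*pi*5.9480*47.4540*63.9590 / 0.5013 = 226290.1161 W

226290.1161 W


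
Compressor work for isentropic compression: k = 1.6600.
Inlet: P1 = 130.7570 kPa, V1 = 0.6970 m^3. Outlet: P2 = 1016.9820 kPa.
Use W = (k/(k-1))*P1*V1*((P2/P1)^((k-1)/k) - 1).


(k-1)/k = 0.3976
(P2/P1)^exp = 2.2604
W = 2.5152 * 130.7570 * 0.6970 * (2.2604 - 1) = 288.9240 kJ

288.9240 kJ


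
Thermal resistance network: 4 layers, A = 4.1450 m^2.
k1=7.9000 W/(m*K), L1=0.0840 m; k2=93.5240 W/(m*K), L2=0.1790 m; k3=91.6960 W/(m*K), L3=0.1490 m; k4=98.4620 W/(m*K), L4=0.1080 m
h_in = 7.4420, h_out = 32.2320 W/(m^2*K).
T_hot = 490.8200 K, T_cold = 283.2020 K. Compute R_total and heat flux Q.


R_conv_in = 1/(7.4420*4.1450) = 0.0324
R_1 = 0.0840/(7.9000*4.1450) = 0.0026
R_2 = 0.1790/(93.5240*4.1450) = 0.0005
R_3 = 0.1490/(91.6960*4.1450) = 0.0004
R_4 = 0.1080/(98.4620*4.1450) = 0.0003
R_conv_out = 1/(32.2320*4.1450) = 0.0075
R_total = 0.0436 K/W
Q = 207.6180 / 0.0436 = 4763.3512 W

R_total = 0.0436 K/W, Q = 4763.3512 W


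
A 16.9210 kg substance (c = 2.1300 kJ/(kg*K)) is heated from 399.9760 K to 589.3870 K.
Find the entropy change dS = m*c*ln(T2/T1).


T2/T1 = 1.4736
ln(T2/T1) = 0.3877
dS = 16.9210 * 2.1300 * 0.3877 = 13.9726 kJ/K

13.9726 kJ/K


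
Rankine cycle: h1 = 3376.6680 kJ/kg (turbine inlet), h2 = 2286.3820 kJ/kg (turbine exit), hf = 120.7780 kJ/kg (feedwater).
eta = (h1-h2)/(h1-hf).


W = 1090.2860 kJ/kg
Q_in = 3255.8900 kJ/kg
eta = 0.3349 = 33.4866%

eta = 33.4866%


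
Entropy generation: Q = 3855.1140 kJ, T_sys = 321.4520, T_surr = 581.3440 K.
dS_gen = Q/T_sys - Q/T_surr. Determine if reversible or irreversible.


dS_sys = 3855.1140/321.4520 = 11.9928 kJ/K
dS_surr = -3855.1140/581.3440 = -6.6314 kJ/K
dS_gen = 11.9928 - 6.6314 = 5.3614 kJ/K (irreversible)

dS_gen = 5.3614 kJ/K, irreversible


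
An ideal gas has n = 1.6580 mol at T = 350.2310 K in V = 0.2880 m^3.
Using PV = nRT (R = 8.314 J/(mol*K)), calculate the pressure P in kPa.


P = nRT/V = 1.6580 * 8.314 * 350.2310 / 0.2880
= 4827.7984 / 0.2880 = 16763.1890 Pa = 16.7632 kPa

16.7632 kPa


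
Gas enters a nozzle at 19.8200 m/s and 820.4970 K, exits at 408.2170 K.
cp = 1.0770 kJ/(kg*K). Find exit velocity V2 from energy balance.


dT = 412.2800 K
2*cp*1000*dT = 888051.1200
V1^2 = 392.8324
V2 = sqrt(888443.9524) = 942.5730 m/s

942.5730 m/s


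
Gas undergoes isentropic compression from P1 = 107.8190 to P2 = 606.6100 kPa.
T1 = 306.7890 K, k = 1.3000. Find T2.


(k-1)/k = 0.2308
(P2/P1)^exp = 1.4898
T2 = 306.7890 * 1.4898 = 457.0526 K

457.0526 K


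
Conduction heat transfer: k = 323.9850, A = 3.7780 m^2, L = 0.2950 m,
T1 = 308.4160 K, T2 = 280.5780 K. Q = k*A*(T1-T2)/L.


dT = 27.8380 K
Q = 323.9850 * 3.7780 * 27.8380 / 0.2950 = 115505.5551 W

115505.5551 W


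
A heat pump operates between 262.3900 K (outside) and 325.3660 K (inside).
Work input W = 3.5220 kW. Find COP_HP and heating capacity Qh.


COP = 325.3660 / 62.9760 = 5.1665
Qh = 5.1665 * 3.5220 = 18.1964 kW

COP = 5.1665, Qh = 18.1964 kW


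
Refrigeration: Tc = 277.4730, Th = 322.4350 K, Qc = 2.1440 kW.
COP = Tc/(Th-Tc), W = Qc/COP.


COP = 277.4730 / 44.9620 = 6.1713
W = 2.1440 / 6.1713 = 0.3474 kW

COP = 6.1713, W = 0.3474 kW


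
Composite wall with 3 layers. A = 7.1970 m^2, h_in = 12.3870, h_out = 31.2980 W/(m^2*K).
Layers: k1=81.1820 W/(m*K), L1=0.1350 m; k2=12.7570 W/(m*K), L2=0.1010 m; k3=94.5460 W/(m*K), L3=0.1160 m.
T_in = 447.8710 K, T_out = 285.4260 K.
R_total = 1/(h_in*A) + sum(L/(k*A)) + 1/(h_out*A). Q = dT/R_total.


R_conv_in = 1/(12.3870*7.1970) = 0.0112
R_1 = 0.1350/(81.1820*7.1970) = 0.0002
R_2 = 0.1010/(12.7570*7.1970) = 0.0011
R_3 = 0.1160/(94.5460*7.1970) = 0.0002
R_conv_out = 1/(31.2980*7.1970) = 0.0044
R_total = 0.0172 K/W
Q = 162.4450 / 0.0172 = 9467.4678 W

R_total = 0.0172 K/W, Q = 9467.4678 W


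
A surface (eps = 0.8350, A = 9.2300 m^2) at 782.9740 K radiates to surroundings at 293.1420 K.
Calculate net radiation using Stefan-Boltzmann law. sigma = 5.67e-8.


T^4 = 3.7583e+11
Tsurr^4 = 7.3843e+09
Q = 0.8350 * 5.67e-8 * 9.2300 * 3.6844e+11 = 161006.1807 W

161006.1807 W


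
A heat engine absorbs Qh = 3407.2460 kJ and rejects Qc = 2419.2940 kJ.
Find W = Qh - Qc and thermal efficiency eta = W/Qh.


W = 3407.2460 - 2419.2940 = 987.9520 kJ
eta = 987.9520 / 3407.2460 = 0.2900 = 28.9956%

W = 987.9520 kJ, eta = 28.9956%


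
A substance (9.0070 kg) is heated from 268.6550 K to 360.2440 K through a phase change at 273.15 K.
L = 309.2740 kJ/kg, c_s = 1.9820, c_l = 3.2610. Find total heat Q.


Q1 (sensible, solid) = 9.0070 * 1.9820 * 4.4950 = 80.2442 kJ
Q2 (latent) = 9.0070 * 309.2740 = 2785.6309 kJ
Q3 (sensible, liquid) = 9.0070 * 3.2610 * 87.0940 = 2558.1099 kJ
Q_total = 5423.9850 kJ

5423.9850 kJ


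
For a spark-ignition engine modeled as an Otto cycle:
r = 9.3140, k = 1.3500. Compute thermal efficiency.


r^(k-1) = 2.1837
eta = 1 - 1/2.1837 = 0.5421 = 54.2067%

54.2067%


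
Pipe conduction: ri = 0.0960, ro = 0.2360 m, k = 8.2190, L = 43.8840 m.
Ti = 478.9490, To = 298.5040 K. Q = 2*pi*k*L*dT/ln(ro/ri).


dT = 180.4450 K
ln(ro/ri) = 0.8995
Q = 2*pi*8.2190*43.8840*180.4450 / 0.8995 = 454628.4940 W

454628.4940 W


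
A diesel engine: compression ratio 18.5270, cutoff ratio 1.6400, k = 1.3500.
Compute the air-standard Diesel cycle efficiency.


r^(k-1) = 2.7780
rc^k = 1.9500
eta = 0.6042 = 60.4189%

60.4189%


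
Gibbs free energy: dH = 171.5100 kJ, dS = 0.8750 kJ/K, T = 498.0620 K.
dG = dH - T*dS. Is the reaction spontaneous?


T*dS = 498.0620 * 0.8750 = 435.8043 kJ
dG = 171.5100 - 435.8043 = -264.2943 kJ (spontaneous)

dG = -264.2943 kJ, spontaneous


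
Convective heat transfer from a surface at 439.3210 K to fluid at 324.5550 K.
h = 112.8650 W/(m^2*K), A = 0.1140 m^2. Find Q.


dT = 114.7660 K
Q = 112.8650 * 0.1140 * 114.7660 = 1476.6494 W

1476.6494 W


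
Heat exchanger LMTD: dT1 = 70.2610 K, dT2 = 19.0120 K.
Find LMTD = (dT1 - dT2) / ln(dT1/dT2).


dT1/dT2 = 3.6956
ln(dT1/dT2) = 1.3071
LMTD = 51.2490 / 1.3071 = 39.2068 K

39.2068 K


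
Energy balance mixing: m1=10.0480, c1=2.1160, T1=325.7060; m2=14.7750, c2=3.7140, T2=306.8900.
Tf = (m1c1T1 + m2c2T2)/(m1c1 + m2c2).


num = 23765.4095
den = 76.1359
Tf = 312.1445 K

312.1445 K


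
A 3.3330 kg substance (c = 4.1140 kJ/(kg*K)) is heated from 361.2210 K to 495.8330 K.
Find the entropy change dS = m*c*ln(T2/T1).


T2/T1 = 1.3727
ln(T2/T1) = 0.3167
dS = 3.3330 * 4.1140 * 0.3167 = 4.3433 kJ/K

4.3433 kJ/K


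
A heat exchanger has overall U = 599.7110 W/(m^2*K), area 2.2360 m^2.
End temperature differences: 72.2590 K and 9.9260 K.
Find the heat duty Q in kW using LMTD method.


LMTD = 31.4004 K
Q = 599.7110 * 2.2360 * 31.4004 = 42106.5448 W = 42.1065 kW

42.1065 kW


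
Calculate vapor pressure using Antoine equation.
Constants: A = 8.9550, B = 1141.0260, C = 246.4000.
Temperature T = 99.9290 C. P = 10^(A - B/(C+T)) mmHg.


C+T = 346.3290
B/(C+T) = 3.2946
log10(P) = 8.9550 - 3.2946 = 5.6604
P = 10^5.6604 = 457477.5110 mmHg

457477.5110 mmHg


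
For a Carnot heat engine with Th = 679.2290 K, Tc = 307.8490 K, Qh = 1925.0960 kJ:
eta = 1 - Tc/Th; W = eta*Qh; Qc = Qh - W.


eta = 1 - 307.8490/679.2290 = 0.5468
W = 0.5468 * 1925.0960 = 1052.5790 kJ
Qc = 1925.0960 - 1052.5790 = 872.5170 kJ

eta = 54.6767%, W = 1052.5790 kJ, Qc = 872.5170 kJ


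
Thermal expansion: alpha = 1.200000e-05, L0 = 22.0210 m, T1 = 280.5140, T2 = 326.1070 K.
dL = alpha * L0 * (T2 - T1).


dT = 45.5930 K
dL = 1.200000e-05 * 22.0210 * 45.5930 = 0.012048 m
L_final = 22.033048 m

dL = 0.012048 m


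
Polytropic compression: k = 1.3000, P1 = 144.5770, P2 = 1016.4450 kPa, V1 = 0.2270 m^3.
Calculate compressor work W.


(k-1)/k = 0.2308
(P2/P1)^exp = 1.5684
W = 4.3333 * 144.5770 * 0.2270 * (1.5684 - 1) = 80.8359 kJ

80.8359 kJ


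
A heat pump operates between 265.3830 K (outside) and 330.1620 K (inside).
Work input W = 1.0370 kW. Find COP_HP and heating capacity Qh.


COP = 330.1620 / 64.7790 = 5.0967
Qh = 5.0967 * 1.0370 = 5.2853 kW

COP = 5.0967, Qh = 5.2853 kW


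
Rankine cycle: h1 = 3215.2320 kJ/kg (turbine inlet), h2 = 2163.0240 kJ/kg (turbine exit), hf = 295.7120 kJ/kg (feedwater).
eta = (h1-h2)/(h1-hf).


W = 1052.2080 kJ/kg
Q_in = 2919.5200 kJ/kg
eta = 0.3604 = 36.0404%

eta = 36.0404%


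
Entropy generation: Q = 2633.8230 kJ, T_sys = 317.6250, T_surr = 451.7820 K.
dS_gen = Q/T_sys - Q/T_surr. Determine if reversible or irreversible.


dS_sys = 2633.8230/317.6250 = 8.2922 kJ/K
dS_surr = -2633.8230/451.7820 = -5.8299 kJ/K
dS_gen = 8.2922 - 5.8299 = 2.4624 kJ/K (irreversible)

dS_gen = 2.4624 kJ/K, irreversible


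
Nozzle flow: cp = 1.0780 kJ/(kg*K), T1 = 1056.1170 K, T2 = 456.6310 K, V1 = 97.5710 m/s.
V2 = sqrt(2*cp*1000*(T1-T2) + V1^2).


dT = 599.4860 K
2*cp*1000*dT = 1292491.8160
V1^2 = 9520.1000
V2 = sqrt(1302011.9160) = 1141.0574 m/s

1141.0574 m/s


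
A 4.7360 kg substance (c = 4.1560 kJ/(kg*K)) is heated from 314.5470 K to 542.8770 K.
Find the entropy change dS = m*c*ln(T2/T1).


T2/T1 = 1.7259
ln(T2/T1) = 0.5457
dS = 4.7360 * 4.1560 * 0.5457 = 10.7419 kJ/K

10.7419 kJ/K


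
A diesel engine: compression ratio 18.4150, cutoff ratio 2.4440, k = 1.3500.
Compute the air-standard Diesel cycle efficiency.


r^(k-1) = 2.7721
rc^k = 3.3415
eta = 0.5667 = 56.6712%

56.6712%


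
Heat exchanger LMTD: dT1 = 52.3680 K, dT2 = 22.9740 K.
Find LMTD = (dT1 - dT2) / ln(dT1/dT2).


dT1/dT2 = 2.2794
ln(dT1/dT2) = 0.8239
LMTD = 29.3940 / 0.8239 = 35.6752 K

35.6752 K


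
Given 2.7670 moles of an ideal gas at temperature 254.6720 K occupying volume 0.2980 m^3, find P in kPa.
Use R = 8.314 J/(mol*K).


P = nRT/V = 2.7670 * 8.314 * 254.6720 / 0.2980
= 5858.6881 / 0.2980 = 19660.0272 Pa = 19.6600 kPa

19.6600 kPa


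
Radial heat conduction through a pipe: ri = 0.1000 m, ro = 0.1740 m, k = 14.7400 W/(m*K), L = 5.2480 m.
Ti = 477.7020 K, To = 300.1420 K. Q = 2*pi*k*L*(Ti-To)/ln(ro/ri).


dT = 177.5600 K
ln(ro/ri) = 0.5539
Q = 2*pi*14.7400*5.2480*177.5600 / 0.5539 = 155810.4643 W

155810.4643 W


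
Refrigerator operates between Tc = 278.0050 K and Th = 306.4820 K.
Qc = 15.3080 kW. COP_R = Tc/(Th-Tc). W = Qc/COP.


COP = 278.0050 / 28.4770 = 9.7624
W = 15.3080 / 9.7624 = 1.5681 kW

COP = 9.7624, W = 1.5681 kW


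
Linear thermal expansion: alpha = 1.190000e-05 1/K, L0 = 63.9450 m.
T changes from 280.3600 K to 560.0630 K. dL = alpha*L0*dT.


dT = 279.7030 K
dL = 1.190000e-05 * 63.9450 * 279.7030 = 0.212839 m
L_final = 64.157839 m

dL = 0.212839 m


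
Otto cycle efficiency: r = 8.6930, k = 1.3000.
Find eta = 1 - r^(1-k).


r^(k-1) = 1.9132
eta = 1 - 1/1.9132 = 0.4773 = 47.7304%

47.7304%


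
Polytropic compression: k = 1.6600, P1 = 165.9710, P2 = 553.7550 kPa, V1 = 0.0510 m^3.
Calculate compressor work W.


(k-1)/k = 0.3976
(P2/P1)^exp = 1.6146
W = 2.5152 * 165.9710 * 0.0510 * (1.6146 - 1) = 13.0836 kJ

13.0836 kJ


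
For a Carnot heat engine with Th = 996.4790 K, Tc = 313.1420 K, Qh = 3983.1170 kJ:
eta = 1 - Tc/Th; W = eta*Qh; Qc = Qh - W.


eta = 1 - 313.1420/996.4790 = 0.6858
W = 0.6858 * 3983.1170 = 2731.4286 kJ
Qc = 3983.1170 - 2731.4286 = 1251.6884 kJ

eta = 68.5752%, W = 2731.4286 kJ, Qc = 1251.6884 kJ


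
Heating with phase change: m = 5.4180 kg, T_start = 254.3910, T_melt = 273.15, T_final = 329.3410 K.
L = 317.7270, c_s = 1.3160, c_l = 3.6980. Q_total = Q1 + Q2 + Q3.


Q1 (sensible, solid) = 5.4180 * 1.3160 * 18.7590 = 133.7533 kJ
Q2 (latent) = 5.4180 * 317.7270 = 1721.4449 kJ
Q3 (sensible, liquid) = 5.4180 * 3.6980 * 56.1910 = 1125.8296 kJ
Q_total = 2981.0278 kJ

2981.0278 kJ


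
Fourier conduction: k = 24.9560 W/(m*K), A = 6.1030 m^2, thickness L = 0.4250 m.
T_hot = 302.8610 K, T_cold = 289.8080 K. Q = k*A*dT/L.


dT = 13.0530 K
Q = 24.9560 * 6.1030 * 13.0530 / 0.4250 = 4677.7796 W

4677.7796 W


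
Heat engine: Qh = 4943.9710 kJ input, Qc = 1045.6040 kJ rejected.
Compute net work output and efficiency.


W = 4943.9710 - 1045.6040 = 3898.3670 kJ
eta = 3898.3670 / 4943.9710 = 0.7885 = 78.8509%

W = 3898.3670 kJ, eta = 78.8509%
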